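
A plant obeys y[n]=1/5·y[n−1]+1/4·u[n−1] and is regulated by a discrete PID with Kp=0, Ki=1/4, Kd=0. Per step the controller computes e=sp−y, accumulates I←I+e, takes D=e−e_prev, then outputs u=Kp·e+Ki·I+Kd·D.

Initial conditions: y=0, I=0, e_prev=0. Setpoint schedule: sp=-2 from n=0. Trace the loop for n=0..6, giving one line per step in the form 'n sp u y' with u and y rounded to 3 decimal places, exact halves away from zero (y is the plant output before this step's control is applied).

0 -2 -0.500 0.000
1 -2 -0.969 -0.125
2 -2 -1.402 -0.267
3 -2 -1.801 -0.404
4 -2 -2.168 -0.531
5 -2 -2.506 -0.648
6 -2 -2.817 -0.756

(exact arithmetic carried between steps; '≈' marks a value shown rounded to 6 d.p. or computed from one; I and e_prev carry over from the previous line; the table rounds u and y to 3 d.p., halves away from zero)
n=0: y=0, sp=-2, e=sp−y=-2; I=-2, D=e−e_prev=-2; u=0·(-2)+1/4·(-2)+0·(-2)=-0.5; next y=1/5·0+1/4·(-0.5)=-0.125
n=1: y=-0.125, sp=-2, e=sp−y=-1.875; I=-3.875, D=e−e_prev=0.125; u=0·(-1.875)+1/4·(-3.875)+0·0.125=-0.96875; next y=1/5·(-0.125)+1/4·(-0.96875)≈-0.267188
n=2: y≈-0.267188, sp=-2, e=sp−y≈-1.732813; I≈-5.607813, D=e−e_prev≈0.142188; u=0·(-1.732813)+1/4·(-5.607813)+0·0.142188≈-1.401953; next y=1/5·(-0.267188)+1/4·(-1.401953)≈-0.403926
n=3: y≈-0.403926, sp=-2, e=sp−y≈-1.596074; I≈-7.203887, D=e−e_prev≈0.136738; u=0·(-1.596074)+1/4·(-7.203887)+0·0.136738≈-1.800972; next y=1/5·(-0.403926)+1/4·(-1.800972)≈-0.531028
n=4: y≈-0.531028, sp=-2, e=sp−y≈-1.468972; I≈-8.672859, D=e−e_prev≈0.127102; u=0·(-1.468972)+1/4·(-8.672859)+0·0.127102≈-2.168215; next y=1/5·(-0.531028)+1/4·(-2.168215)≈-0.648259
n=5: y≈-0.648259, sp=-2, e=sp−y≈-1.351741; I≈-10.024599, D=e−e_prev≈0.117231; u=0·(-1.351741)+1/4·(-10.024599)+0·0.117231≈-2.506150; next y=1/5·(-0.648259)+1/4·(-2.506150)≈-0.756189
n=6: y≈-0.756189, sp=-2, e=sp−y≈-1.243811; I≈-11.268410, D=e−e_prev≈0.107930; u=0·(-1.243811)+1/4·(-11.268410)+0·0.107930≈-2.817103; next y=1/5·(-0.756189)+1/4·(-2.817103)≈-0.855513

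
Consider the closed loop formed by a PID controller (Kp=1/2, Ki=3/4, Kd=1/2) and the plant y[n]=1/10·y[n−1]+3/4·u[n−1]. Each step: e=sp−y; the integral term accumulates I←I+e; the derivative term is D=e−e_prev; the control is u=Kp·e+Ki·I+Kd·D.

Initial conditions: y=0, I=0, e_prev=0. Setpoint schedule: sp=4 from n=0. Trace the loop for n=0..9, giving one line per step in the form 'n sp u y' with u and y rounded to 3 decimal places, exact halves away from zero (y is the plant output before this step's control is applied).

0 4 7.000 0.000
1 4 -1.188 5.250
2 4 10.327 -0.366
3 4 -3.337 7.709
4 4 14.440 -1.732
5 4 -7.661 10.657
6 4 20.380 -4.680
7 4 -14.899 14.817
8 4 29.629 -9.692
9 4 -26.510 21.252

(exact arithmetic carried between steps; '≈' marks a value shown rounded to 6 d.p. or computed from one; I and e_prev carry over from the previous line; the table rounds u and y to 3 d.p., halves away from zero)
n=0: y=0, sp=4, e=sp−y=4; I=4, D=e−e_prev=4; u=1/2·4+3/4·4+1/2·4=7; next y=1/10·0+3/4·7=5.25
n=1: y=5.25, sp=4, e=sp−y=-1.25; I=2.75, D=e−e_prev=-5.25; u=1/2·(-1.25)+3/4·2.75+1/2·(-5.25)=-1.1875; next y=1/10·5.25+3/4·(-1.1875)=-0.365625
n=2: y=-0.365625, sp=4, e=sp−y=4.365625; I=7.115625, D=e−e_prev=5.615625; u=1/2·4.365625+3/4·7.115625+1/2·5.615625≈10.327344; next y=1/10·(-0.365625)+3/4·10.327344≈7.708945
n=3: y≈7.708945, sp=4, e=sp−y≈-3.708945; I≈3.406680, D=e−e_prev≈-8.074570; u=1/2·(-3.708945)+3/4·3.406680+1/2·(-8.074570)≈-3.336748; next y=1/10·7.708945+3/4·(-3.336748)≈-1.731667
n=4: y≈-1.731667, sp=4, e=sp−y≈5.731667; I≈9.138346, D=e−e_prev≈9.440612; u=1/2·5.731667+3/4·9.138346+1/2·9.440612≈14.439899; next y=1/10·(-1.731667)+3/4·14.439899≈10.656757
n=5: y≈10.656757, sp=4, e=sp−y≈-6.656757; I≈2.481589, D=e−e_prev≈-12.388424; u=1/2·(-6.656757)+3/4·2.481589+1/2·(-12.388424)≈-7.661399; next y=1/10·10.656757+3/4·(-7.661399)≈-4.680374
n=6: y≈-4.680374, sp=4, e=sp−y≈8.680374; I≈11.161962, D=e−e_prev≈15.337131; u=1/2·8.680374+3/4·11.161962+1/2·15.337131≈20.380224; next y=1/10·(-4.680374)+3/4·20.380224≈14.817131
n=7: y≈14.817131, sp=4, e=sp−y≈-10.817131; I≈0.344832, D=e−e_prev≈-19.497504; u=1/2·(-10.817131)+3/4·0.344832+1/2·(-19.497504)≈-14.898694; next y=1/10·14.817131+3/4·(-14.898694)≈-9.692307
n=8: y≈-9.692307, sp=4, e=sp−y≈13.692307; I≈14.037139, D=e−e_prev≈24.509438; u=1/2·13.692307+3/4·14.037139+1/2·24.509438≈29.628727; next y=1/10·(-9.692307)+3/4·29.628727≈21.252314
n=9: y≈21.252314, sp=4, e=sp−y≈-17.252314; I≈-3.215175, D=e−e_prev≈-30.944622; u=1/2·(-17.252314)+3/4·(-3.215175)+1/2·(-30.944622)≈-26.509850; next y=1/10·21.252314+3/4·(-26.509850)≈-17.757156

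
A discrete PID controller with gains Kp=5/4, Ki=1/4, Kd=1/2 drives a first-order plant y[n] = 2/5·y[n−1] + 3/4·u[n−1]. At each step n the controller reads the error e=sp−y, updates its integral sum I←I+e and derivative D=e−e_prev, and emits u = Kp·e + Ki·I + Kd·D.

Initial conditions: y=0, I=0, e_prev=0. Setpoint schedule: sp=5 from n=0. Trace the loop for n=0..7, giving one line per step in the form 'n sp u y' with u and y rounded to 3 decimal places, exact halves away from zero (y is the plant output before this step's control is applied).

(exact arithmetic carried between steps; '≈' marks a value shown rounded to 6 d.p. or computed from one; I and e_prev carry over from the previous line; the table rounds u and y to 3 d.p., halves away from zero)
n=0: y=0, sp=5, e=sp−y=5; I=5, D=e−e_prev=5; u=5/4·5+1/4·5+1/2·5=10; next y=2/5·0+3/4·10=7.5
n=1: y=7.5, sp=5, e=sp−y=-2.5; I=2.5, D=e−e_prev=-7.5; u=5/4·(-2.5)+1/4·2.5+1/2·(-7.5)=-6.25; next y=2/5·7.5+3/4·(-6.25)=-1.6875
n=2: y=-1.6875, sp=5, e=sp−y=6.6875; I=9.1875, D=e−e_prev=9.1875; u=5/4·6.6875+1/4·9.1875+1/2·9.1875=15.25; next y=2/5·(-1.6875)+3/4·15.25=10.7625
n=3: y=10.7625, sp=5, e=sp−y=-5.7625; I=3.425, D=e−e_prev=-12.45; u=5/4·(-5.7625)+1/4·3.425+1/2·(-12.45)=-12.571875; next y=2/5·10.7625+3/4·(-12.571875)≈-5.123906
n=4: y≈-5.123906, sp=5, e=sp−y≈10.123906; I≈13.548906, D=e−e_prev≈15.886406; u=5/4·10.123906+1/4·13.548906+1/2·15.886406≈23.985313; next y=2/5·(-5.123906)+3/4·23.985313≈15.939422
n=5: y≈15.939422, sp=5, e=sp−y≈-10.939422; I≈2.609484, D=e−e_prev≈-21.063328; u=5/4·(-10.939422)+1/4·2.609484+1/2·(-21.063328)≈-23.553570; next y=2/5·15.939422+3/4·(-23.553570)≈-11.289409
n=6: y≈-11.289409, sp=5, e=sp−y≈16.289409; I≈18.898893, D=e−e_prev≈27.228831; u=5/4·16.289409+1/4·18.898893+1/2·27.228831≈38.7009; next y=2/5·(-11.289409)+3/4·38.7009≈24.509911
n=7: y≈24.509911, sp=5, e=sp−y≈-19.509911; I≈-0.611018, D=e−e_prev≈-35.799320; u=5/4·(-19.509911)+1/4·(-0.611018)+1/2·(-35.799320)≈-42.439804; next y=2/5·24.509911+3/4·(-42.439804)≈-22.025888

0 5 10.000 0.000
1 5 -6.250 7.500
2 5 15.250 -1.688
3 5 -12.572 10.763
4 5 23.985 -5.124
5 5 -23.554 15.939
6 5 38.701 -11.289
7 5 -42.440 24.510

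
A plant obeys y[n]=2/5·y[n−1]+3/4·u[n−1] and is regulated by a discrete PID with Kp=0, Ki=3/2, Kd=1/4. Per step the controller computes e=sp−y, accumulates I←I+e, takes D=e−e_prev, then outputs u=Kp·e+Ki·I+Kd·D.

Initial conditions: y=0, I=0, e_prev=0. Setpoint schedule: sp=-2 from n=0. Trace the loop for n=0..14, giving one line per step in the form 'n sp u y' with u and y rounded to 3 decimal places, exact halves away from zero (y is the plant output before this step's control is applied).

0 -2 -3.500 0.000
1 -2 -1.406 -2.625
2 -2 -2.036 -2.105
3 -2 -1.287 -2.369
4 -2 -1.598 -1.912
5 -2 -1.526 -1.963
6 -2 -1.652 -1.930
7 -2 -1.607 -2.011
8 -2 -1.613 -2.010
9 -2 -1.591 -2.014
10 -2 -1.598 -1.999
11 -2 -1.598 -1.998
12 -2 -1.601 -1.997
13 -2 -1.601 -2.000
14 -2 -1.600 -2.000

(exact arithmetic carried between steps; '≈' marks a value shown rounded to 6 d.p. or computed from one; I and e_prev carry over from the previous line; the table rounds u and y to 3 d.p., halves away from zero)
n=0: y=0, sp=-2, e=sp−y=-2; I=-2, D=e−e_prev=-2; u=0·(-2)+3/2·(-2)+1/4·(-2)=-3.5; next y=2/5·0+3/4·(-3.5)=-2.625
n=1: y=-2.625, sp=-2, e=sp−y=0.625; I=-1.375, D=e−e_prev=2.625; u=0·0.625+3/2·(-1.375)+1/4·2.625=-1.40625; next y=2/5·(-2.625)+3/4·(-1.40625)≈-2.104688
n=2: y≈-2.104688, sp=-2, e=sp−y≈0.104688; I≈-1.270313, D=e−e_prev≈-0.520313; u=0·0.104688+3/2·(-1.270313)+1/4·(-0.520313)≈-2.035547; next y=2/5·(-2.104688)+3/4·(-2.035547)≈-2.368535
n=3: y≈-2.368535, sp=-2, e=sp−y≈0.368535; I≈-0.901777, D=e−e_prev≈0.263848; u=0·0.368535+3/2·(-0.901777)+1/4·0.263848≈-1.286704; next y=2/5·(-2.368535)+3/4·(-1.286704)≈-1.912442
n=4: y≈-1.912442, sp=-2, e=sp−y≈-0.087558; I≈-0.989335, D=e−e_prev≈-0.456093; u=0·(-0.087558)+3/2·(-0.989335)+1/4·(-0.456093)≈-1.598026; next y=2/5·(-1.912442)+3/4·(-1.598026)≈-1.963496
n=5: y≈-1.963496, sp=-2, e=sp−y≈-0.036504; I≈-1.025839, D=e−e_prev≈0.051054; u=0·(-0.036504)+3/2·(-1.025839)+1/4·0.051054≈-1.525995; next y=2/5·(-1.963496)+3/4·(-1.525995)≈-1.929895
n=6: y≈-1.929895, sp=-2, e=sp−y≈-0.070105; I≈-1.095944, D=e−e_prev≈-0.033602; u=0·(-0.070105)+3/2·(-1.095944)+1/4·(-0.033602)≈-1.652317; next y=2/5·(-1.929895)+3/4·(-1.652317)≈-2.011195
n=7: y≈-2.011195, sp=-2, e=sp−y≈0.011195; I≈-1.084749, D=e−e_prev≈0.081301; u=0·0.011195+3/2·(-1.084749)+1/4·0.081301≈-1.606798; next y=2/5·(-2.011195)+3/4·(-1.606798)≈-2.009577
n=8: y≈-2.009577, sp=-2, e=sp−y≈0.009577; I≈-1.075172, D=e−e_prev≈-0.001619; u=0·0.009577+3/2·(-1.075172)+1/4·(-0.001619)≈-1.613163; next y=2/5·(-2.009577)+3/4·(-1.613163)≈-2.013703
n=9: y≈-2.013703, sp=-2, e=sp−y≈0.013703; I≈-1.061469, D=e−e_prev≈0.004126; u=0·0.013703+3/2·(-1.061469)+1/4·0.004126≈-1.591172; next y=2/5·(-2.013703)+3/4·(-1.591172)≈-1.998860
n=10: y≈-1.998860, sp=-2, e=sp−y≈-0.001140; I≈-1.062609, D=e−e_prev≈-0.014842; u=0·(-0.001140)+3/2·(-1.062609)+1/4·(-0.014842)≈-1.597624; next y=2/5·(-1.998860)+3/4·(-1.597624)≈-1.997762
n=11: y≈-1.997762, sp=-2, e=sp−y≈-0.002238; I≈-1.064847, D=e−e_prev≈-0.001098; u=0·(-0.002238)+3/2·(-1.064847)+1/4·(-0.001098)≈-1.597545; next y=2/5·(-1.997762)+3/4·(-1.597545)≈-1.997263
n=12: y≈-1.997263, sp=-2, e=sp−y≈-0.002737; I≈-1.067583, D=e−e_prev≈-0.000499; u=0·(-0.002737)+3/2·(-1.067583)+1/4·(-0.000499)≈-1.601500; next y=2/5·(-1.997263)+3/4·(-1.601500)≈-2.000030
n=13: y≈-2.000030, sp=-2, e=sp−y≈0.000030; I≈-1.067553, D=e−e_prev≈0.002767; u=0·0.000030+3/2·(-1.067553)+1/4·0.002767≈-1.600638; next y=2/5·(-2.000030)+3/4·(-1.600638)≈-2.000491
n=14: y≈-2.000491, sp=-2, e=sp−y≈0.000491; I≈-1.067063, D=e−e_prev≈0.000460; u=0·0.000491+3/2·(-1.067063)+1/4·0.000460≈-1.600479; next y=2/5·(-2.000491)+3/4·(-1.600479)≈-2.000555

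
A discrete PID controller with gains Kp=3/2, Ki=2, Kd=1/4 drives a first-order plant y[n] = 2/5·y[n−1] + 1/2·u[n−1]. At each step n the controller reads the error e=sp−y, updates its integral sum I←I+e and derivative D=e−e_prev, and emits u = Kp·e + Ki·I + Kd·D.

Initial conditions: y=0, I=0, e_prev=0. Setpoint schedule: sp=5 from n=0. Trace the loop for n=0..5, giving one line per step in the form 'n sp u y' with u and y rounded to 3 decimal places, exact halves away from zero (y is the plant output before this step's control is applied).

0 5 18.750 0.000
1 5 -7.656 9.375
2 5 21.387 -0.078
3 5 -11.096 10.662
4 5 25.060 -1.283
5 5 -15.234 12.017

(exact arithmetic carried between steps; '≈' marks a value shown rounded to 6 d.p. or computed from one; I and e_prev carry over from the previous line; the table rounds u and y to 3 d.p., halves away from zero)
n=0: y=0, sp=5, e=sp−y=5; I=5, D=e−e_prev=5; u=3/2·5+2·5+1/4·5=18.75; next y=2/5·0+1/2·18.75=9.375
n=1: y=9.375, sp=5, e=sp−y=-4.375; I=0.625, D=e−e_prev=-9.375; u=3/2·(-4.375)+2·0.625+1/4·(-9.375)=-7.65625; next y=2/5·9.375+1/2·(-7.65625)=-0.078125
n=2: y=-0.078125, sp=5, e=sp−y=5.078125; I=5.703125, D=e−e_prev=9.453125; u=3/2·5.078125+2·5.703125+1/4·9.453125≈21.386719; next y=2/5·(-0.078125)+1/2·21.386719≈10.662109
n=3: y≈10.662109, sp=5, e=sp−y≈-5.662109; I≈0.041016, D=e−e_prev≈-10.740234; u=3/2·(-5.662109)+2·0.041016+1/4·(-10.740234)≈-11.096191; next y=2/5·10.662109+1/2·(-11.096191)≈-1.283252
n=4: y≈-1.283252, sp=5, e=sp−y≈6.283252; I≈6.324268, D=e−e_prev≈11.945361; u=3/2·6.283252+2·6.324268+1/4·11.945361≈25.059753; next y=2/5·(-1.283252)+1/2·25.059753≈12.016576
n=5: y≈12.016576, sp=5, e=sp−y≈-7.016576; I≈-0.692308, D=e−e_prev≈-13.299828; u=3/2·(-7.016576)+2·(-0.692308)+1/4·(-13.299828)≈-15.234438; next y=2/5·12.016576+1/2·(-15.234438)≈-2.810588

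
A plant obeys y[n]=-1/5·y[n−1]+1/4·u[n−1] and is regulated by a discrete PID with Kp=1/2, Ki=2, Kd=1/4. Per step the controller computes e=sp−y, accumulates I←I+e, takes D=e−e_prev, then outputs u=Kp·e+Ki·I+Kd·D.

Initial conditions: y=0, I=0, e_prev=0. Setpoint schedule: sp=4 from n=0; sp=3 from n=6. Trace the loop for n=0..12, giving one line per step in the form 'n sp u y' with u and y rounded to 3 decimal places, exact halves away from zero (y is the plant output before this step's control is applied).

0 4 11.000 0.000
1 4 10.438 2.750
2 4 15.524 2.059
3 4 15.356 3.469
4 4 17.661 3.145
5 4 17.527 3.786
6 3 15.810 3.624
7 3 15.862 3.227
8 3 15.053 3.320
9 3 15.043 3.099
10 3 14.675 3.141
11 3 14.680 3.041
12 3 14.515 3.062

(exact arithmetic carried between steps; '≈' marks a value shown rounded to 6 d.p. or computed from one; I and e_prev carry over from the previous line; the table rounds u and y to 3 d.p., halves away from zero)
n=0: y=0, sp=4, e=sp−y=4; I=4, D=e−e_prev=4; u=1/2·4+2·4+1/4·4=11; next y=-1/5·0+1/4·11=2.75
n=1: y=2.75, sp=4, e=sp−y=1.25; I=5.25, D=e−e_prev=-2.75; u=1/2·1.25+2·5.25+1/4·(-2.75)=10.4375; next y=-1/5·2.75+1/4·10.4375=2.059375
n=2: y=2.059375, sp=4, e=sp−y=1.940625; I=7.190625, D=e−e_prev=0.690625; u=1/2·1.940625+2·7.190625+1/4·0.690625≈15.524219; next y=-1/5·2.059375+1/4·15.524219≈3.469180
n=3: y≈3.469180, sp=4, e=sp−y≈0.530820; I≈7.721445, D=e−e_prev≈-1.409805; u=1/2·0.530820+2·7.721445+1/4·(-1.409805)≈15.355850; next y=-1/5·3.469180+1/4·15.355850≈3.145126
n=4: y≈3.145126, sp=4, e=sp−y≈0.854874; I≈8.576319, D=e−e_prev≈0.324053; u=1/2·0.854874+2·8.576319+1/4·0.324053≈17.661088; next y=-1/5·3.145126+1/4·17.661088≈3.786247
n=5: y≈3.786247, sp=4, e=sp−y≈0.213753; I≈8.790072, D=e−e_prev≈-0.641120; u=1/2·0.213753+2·8.790072+1/4·(-0.641120)≈17.526741; next y=-1/5·3.786247+1/4·17.526741≈3.624436
n=6: y≈3.624436, sp=3, e=sp−y≈-0.624436; I≈8.165636, D=e−e_prev≈-0.838189; u=1/2·(-0.624436)+2·8.165636+1/4·(-0.838189)≈15.809507; next y=-1/5·3.624436+1/4·15.809507≈3.227490
n=7: y≈3.227490, sp=3, e=sp−y≈-0.227490; I≈7.938147, D=e−e_prev≈0.396946; u=1/2·(-0.227490)+2·7.938147+1/4·0.396946≈15.861785; next y=-1/5·3.227490+1/4·15.861785≈3.319948
n=8: y≈3.319948, sp=3, e=sp−y≈-0.319948; I≈7.618198, D=e−e_prev≈-0.092459; u=1/2·(-0.319948)+2·7.618198+1/4·(-0.092459)≈15.053308; next y=-1/5·3.319948+1/4·15.053308≈3.099337
n=9: y≈3.099337, sp=3, e=sp−y≈-0.099337; I≈7.518861, D=e−e_prev≈0.220611; u=1/2·(-0.099337)+2·7.518861+1/4·0.220611≈15.043206; next y=-1/5·3.099337+1/4·15.043206≈3.140934
n=10: y≈3.140934, sp=3, e=sp−y≈-0.140934; I≈7.377927, D=e−e_prev≈-0.041597; u=1/2·(-0.140934)+2·7.377927+1/4·(-0.041597)≈14.674988; next y=-1/5·3.140934+1/4·14.674988≈3.040560
n=11: y≈3.040560, sp=3, e=sp−y≈-0.040560; I≈7.337367, D=e−e_prev≈0.100374; u=1/2·(-0.040560)+2·7.337367+1/4·0.100374≈14.679547; next y=-1/5·3.040560+1/4·14.679547≈3.061775
n=12: y≈3.061775, sp=3, e=sp−y≈-0.061775; I≈7.275592, D=e−e_prev≈-0.021215; u=1/2·(-0.061775)+2·7.275592+1/4·(-0.021215)≈14.514993; next y=-1/5·3.061775+1/4·14.514993≈3.016393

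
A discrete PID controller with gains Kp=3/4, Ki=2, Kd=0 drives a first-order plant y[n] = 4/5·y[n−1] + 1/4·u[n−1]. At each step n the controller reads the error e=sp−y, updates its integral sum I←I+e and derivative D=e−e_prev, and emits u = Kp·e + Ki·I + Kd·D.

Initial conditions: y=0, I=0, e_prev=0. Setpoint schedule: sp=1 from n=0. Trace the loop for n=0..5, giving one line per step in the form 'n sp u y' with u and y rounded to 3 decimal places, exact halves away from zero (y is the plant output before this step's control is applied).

(exact arithmetic carried between steps; '≈' marks a value shown rounded to 6 d.p. or computed from one; I and e_prev carry over from the previous line; the table rounds u and y to 3 d.p., halves away from zero)
n=0: y=0, sp=1, e=sp−y=1; I=1, D=e−e_prev=1; u=3/4·1+2·1+0·1=2.75; next y=4/5·0+1/4·2.75=0.6875
n=1: y=0.6875, sp=1, e=sp−y=0.3125; I=1.3125, D=e−e_prev=-0.6875; u=3/4·0.3125+2·1.3125+0·(-0.6875)=2.859375; next y=4/5·0.6875+1/4·2.859375≈1.264844
n=2: y≈1.264844, sp=1, e=sp−y≈-0.264844; I≈1.047656, D=e−e_prev≈-0.577344; u=3/4·(-0.264844)+2·1.047656+0·(-0.577344)≈1.896680; next y=4/5·1.264844+1/4·1.896680≈1.486045
n=3: y≈1.486045, sp=1, e=sp−y≈-0.486045; I≈0.561611, D=e−e_prev≈-0.221201; u=3/4·(-0.486045)+2·0.561611+0·(-0.221201)≈0.758689; next y=4/5·1.486045+1/4·0.758689≈1.378508
n=4: y≈1.378508, sp=1, e=sp−y≈-0.378508; I≈0.183103, D=e−e_prev≈0.107537; u=3/4·(-0.378508)+2·0.183103+0·0.107537≈0.082325; next y=4/5·1.378508+1/4·0.082325≈1.123388
n=5: y≈1.123388, sp=1, e=sp−y≈-0.123388; I≈0.059715, D=e−e_prev≈0.255120; u=3/4·(-0.123388)+2·0.059715+0·0.255120≈0.026890; next y=4/5·1.123388+1/4·0.026890≈0.905433

0 1 2.750 0.000
1 1 2.859 0.688
2 1 1.897 1.265
3 1 0.759 1.486
4 1 0.082 1.379
5 1 0.027 1.123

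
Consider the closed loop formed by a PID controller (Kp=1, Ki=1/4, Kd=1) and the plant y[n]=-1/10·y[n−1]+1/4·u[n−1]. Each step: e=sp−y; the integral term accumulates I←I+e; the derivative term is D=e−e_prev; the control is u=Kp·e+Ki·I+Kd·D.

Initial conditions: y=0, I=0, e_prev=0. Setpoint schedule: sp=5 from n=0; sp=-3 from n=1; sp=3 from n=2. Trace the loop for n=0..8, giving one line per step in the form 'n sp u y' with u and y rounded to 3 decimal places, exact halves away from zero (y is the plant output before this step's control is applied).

(exact arithmetic carried between steps; '≈' marks a value shown rounded to 6 d.p. or computed from one; I and e_prev carry over from the previous line; the table rounds u and y to 3 d.p., halves away from zero)
n=0: y=0, sp=5, e=sp−y=5; I=5, D=e−e_prev=5; u=1·5+1/4·5+1·5=11.25; next y=-1/10·0+1/4·11.25=2.8125
n=1: y=2.8125, sp=-3, e=sp−y=-5.8125; I=-0.8125, D=e−e_prev=-10.8125; u=1·(-5.8125)+1/4·(-0.8125)+1·(-10.8125)=-16.828125; next y=-1/10·2.8125+1/4·(-16.828125)≈-4.488281
n=2: y≈-4.488281, sp=3, e=sp−y≈7.488281; I≈6.675781, D=e−e_prev≈13.300781; u=1·7.488281+1/4·6.675781+1·13.300781≈22.458008; next y=-1/10·(-4.488281)+1/4·22.458008≈6.063330
n=3: y≈6.063330, sp=3, e=sp−y≈-3.063330; I≈3.612451, D=e−e_prev≈-10.551611; u=1·(-3.063330)+1/4·3.612451+1·(-10.551611)≈-12.711829; next y=-1/10·6.063330+1/4·(-12.711829)≈-3.784290
n=4: y≈-3.784290, sp=3, e=sp−y≈6.784290; I≈10.396741, D=e−e_prev≈9.847620; u=1·6.784290+1/4·10.396741+1·9.847620≈19.231096; next y=-1/10·(-3.784290)+1/4·19.231096≈5.186203
n=5: y≈5.186203, sp=3, e=sp−y≈-2.186203; I≈8.210538, D=e−e_prev≈-8.970493; u=1·(-2.186203)+1/4·8.210538+1·(-8.970493)≈-9.104061; next y=-1/10·5.186203+1/4·(-9.104061)≈-2.794636
n=6: y≈-2.794636, sp=3, e=sp−y≈5.794636; I≈14.005174, D=e−e_prev≈7.980839; u=1·5.794636+1/4·14.005174+1·7.980839≈17.276768; next y=-1/10·(-2.794636)+1/4·17.276768≈4.598656
n=7: y≈4.598656, sp=3, e=sp−y≈-1.598656; I≈12.406519, D=e−e_prev≈-7.393291; u=1·(-1.598656)+1/4·12.406519+1·(-7.393291)≈-5.890317; next y=-1/10·4.598656+1/4·(-5.890317)≈-1.932445
n=8: y≈-1.932445, sp=3, e=sp−y≈4.932445; I≈17.338963, D=e−e_prev≈6.531100; u=1·4.932445+1/4·17.338963+1·6.531100≈15.798286; next y=-1/10·(-1.932445)+1/4·15.798286≈4.142816

0 5 11.250 0.000
1 -3 -16.828 2.813
2 3 22.458 -4.488
3 3 -12.712 6.063
4 3 19.231 -3.784
5 3 -9.104 5.186
6 3 17.277 -2.795
7 3 -5.890 4.599
8 3 15.798 -1.932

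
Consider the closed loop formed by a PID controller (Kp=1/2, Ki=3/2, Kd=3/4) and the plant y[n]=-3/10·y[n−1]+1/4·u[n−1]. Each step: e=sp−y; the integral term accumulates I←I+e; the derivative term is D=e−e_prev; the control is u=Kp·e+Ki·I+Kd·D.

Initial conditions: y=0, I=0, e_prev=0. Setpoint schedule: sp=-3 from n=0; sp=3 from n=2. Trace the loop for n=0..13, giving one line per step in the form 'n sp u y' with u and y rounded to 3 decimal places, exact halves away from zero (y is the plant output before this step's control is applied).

0 -3 -8.250 0.000
1 -3 -4.828 -2.063
2 3 4.665 -0.588
3 3 1.343 1.343
4 3 9.154 -0.067
5 3 6.164 2.309
6 3 12.998 0.848
7 3 9.227 2.995
8 3 15.208 1.408
9 3 10.985 3.380
10 3 16.424 1.732
11 3 11.992 3.586
12 3 17.079 1.922
13 3 12.577 3.693

(exact arithmetic carried between steps; '≈' marks a value shown rounded to 6 d.p. or computed from one; I and e_prev carry over from the previous line; the table rounds u and y to 3 d.p., halves away from zero)
n=0: y=0, sp=-3, e=sp−y=-3; I=-3, D=e−e_prev=-3; u=1/2·(-3)+3/2·(-3)+3/4·(-3)=-8.25; next y=-3/10·0+1/4·(-8.25)=-2.0625
n=1: y=-2.0625, sp=-3, e=sp−y=-0.9375; I=-3.9375, D=e−e_prev=2.0625; u=1/2·(-0.9375)+3/2·(-3.9375)+3/4·2.0625=-4.828125; next y=-3/10·(-2.0625)+1/4·(-4.828125)≈-0.588281
n=2: y≈-0.588281, sp=3, e=sp−y≈3.588281; I≈-0.349219, D=e−e_prev≈4.525781; u=1/2·3.588281+3/2·(-0.349219)+3/4·4.525781≈4.664648; next y=-3/10·(-0.588281)+1/4·4.664648≈1.342646
n=3: y≈1.342646, sp=3, e=sp−y≈1.657354; I≈1.308135, D=e−e_prev≈-1.930928; u=1/2·1.657354+3/2·1.308135+3/4·(-1.930928)≈1.342683; next y=-3/10·1.342646+1/4·1.342683≈-0.067123
n=4: y≈-0.067123, sp=3, e=sp−y≈3.067123; I≈4.375258, D=e−e_prev≈1.409770; u=1/2·3.067123+3/2·4.375258+3/4·1.409770≈9.153776; next y=-3/10·(-0.067123)+1/4·9.153776≈2.308581
n=5: y≈2.308581, sp=3, e=sp−y≈0.691419; I≈5.066677, D=e−e_prev≈-2.375704; u=1/2·0.691419+3/2·5.066677+3/4·(-2.375704)≈6.163947; next y=-3/10·2.308581+1/4·6.163947≈0.848413
n=6: y≈0.848413, sp=3, e=sp−y≈2.151587; I≈7.218265, D=e−e_prev≈1.460168; u=1/2·2.151587+3/2·7.218265+3/4·1.460168≈12.998317; next y=-3/10·0.848413+1/4·12.998317≈2.995055
n=7: y≈2.995055, sp=3, e=sp−y≈0.004945; I≈7.223209, D=e−e_prev≈-2.146643; u=1/2·0.004945+3/2·7.223209+3/4·(-2.146643)≈9.227304; next y=-3/10·2.995055+1/4·9.227304≈1.408309
n=8: y≈1.408309, sp=3, e=sp−y≈1.591691; I≈8.814900, D=e−e_prev≈1.586746; u=1/2·1.591691+3/2·8.814900+3/4·1.586746≈15.208255; next y=-3/10·1.408309+1/4·15.208255≈3.379571
n=9: y≈3.379571, sp=3, e=sp−y≈-0.379571; I≈8.435329, D=e−e_prev≈-1.971262; u=1/2·(-0.379571)+3/2·8.435329+3/4·(-1.971262)≈10.984762; next y=-3/10·3.379571+1/4·10.984762≈1.732319
n=10: y≈1.732319, sp=3, e=sp−y≈1.267681; I≈9.703010, D=e−e_prev≈1.647252; u=1/2·1.267681+3/2·9.703010+3/4·1.647252≈16.423794; next y=-3/10·1.732319+1/4·16.423794≈3.586253
n=11: y≈3.586253, sp=3, e=sp−y≈-0.586253; I≈9.116757, D=e−e_prev≈-1.853934; u=1/2·(-0.586253)+3/2·9.116757+3/4·(-1.853934)≈11.991559; next y=-3/10·3.586253+1/4·11.991559≈1.922014
n=12: y≈1.922014, sp=3, e=sp−y≈1.077986; I≈10.194743, D=e−e_prev≈1.664239; u=1/2·1.077986+3/2·10.194743+3/4·1.664239≈17.079287; next y=-3/10·1.922014+1/4·17.079287≈3.693217
n=13: y≈3.693217, sp=3, e=sp−y≈-0.693217; I≈9.501526, D=e−e_prev≈-1.771204; u=1/2·(-0.693217)+3/2·9.501526+3/4·(-1.771204)≈12.577277; next y=-3/10·3.693217+1/4·12.577277≈2.036354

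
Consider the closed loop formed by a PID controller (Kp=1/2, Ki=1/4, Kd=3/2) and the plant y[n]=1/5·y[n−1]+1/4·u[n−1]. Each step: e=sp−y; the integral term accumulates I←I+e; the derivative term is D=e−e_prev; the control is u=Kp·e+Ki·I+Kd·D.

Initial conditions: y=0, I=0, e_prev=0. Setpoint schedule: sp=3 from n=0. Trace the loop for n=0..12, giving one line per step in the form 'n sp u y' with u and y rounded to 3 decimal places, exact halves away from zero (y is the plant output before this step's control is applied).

(exact arithmetic carried between steps; '≈' marks a value shown rounded to 6 d.p. or computed from one; I and e_prev carry over from the previous line; the table rounds u and y to 3 d.p., halves away from zero)
n=0: y=0, sp=3, e=sp−y=3; I=3, D=e−e_prev=3; u=1/2·3+1/4·3+3/2·3=6.75; next y=1/5·0+1/4·6.75=1.6875
n=1: y=1.6875, sp=3, e=sp−y=1.3125; I=4.3125, D=e−e_prev=-1.6875; u=1/2·1.3125+1/4·4.3125+3/2·(-1.6875)=-0.796875; next y=1/5·1.6875+1/4·(-0.796875)≈0.138281
n=2: y≈0.138281, sp=3, e=sp−y≈2.861719; I≈7.174219, D=e−e_prev≈1.549219; u=1/2·2.861719+1/4·7.174219+3/2·1.549219≈5.548242; next y=1/5·0.138281+1/4·5.548242≈1.414717
n=3: y≈1.414717, sp=3, e=sp−y≈1.585283; I≈8.759502, D=e−e_prev≈-1.276436; u=1/2·1.585283+1/4·8.759502+3/2·(-1.276436)≈1.067864; next y=1/5·1.414717+1/4·1.067864≈0.549909
n=4: y≈0.549909, sp=3, e=sp−y≈2.450091; I≈11.209593, D=e−e_prev≈0.864807; u=1/2·2.450091+1/4·11.209593+3/2·0.864807≈5.324655; next y=1/5·0.549909+1/4·5.324655≈1.441146
n=5: y≈1.441146, sp=3, e=sp−y≈1.558854; I≈12.768447, D=e−e_prev≈-0.891236; u=1/2·1.558854+1/4·12.768447+3/2·(-0.891236)≈2.634685; next y=1/5·1.441146+1/4·2.634685≈0.946900
n=6: y≈0.946900, sp=3, e=sp−y≈2.053100; I≈14.821547, D=e−e_prev≈0.494245; u=1/2·2.053100+1/4·14.821547+3/2·0.494245≈5.473304; next y=1/5·0.946900+1/4·5.473304≈1.557706
n=7: y≈1.557706, sp=3, e=sp−y≈1.442294; I≈16.263841, D=e−e_prev≈-0.610806; u=1/2·1.442294+1/4·16.263841+3/2·(-0.610806)≈3.870898; next y=1/5·1.557706+1/4·3.870898≈1.279266
n=8: y≈1.279266, sp=3, e=sp−y≈1.720734; I≈17.984575, D=e−e_prev≈0.278440; u=1/2·1.720734+1/4·17.984575+3/2·0.278440≈5.774171; next y=1/5·1.279266+1/4·5.774171≈1.699396
n=9: y≈1.699396, sp=3, e=sp−y≈1.300604; I≈19.285179, D=e−e_prev≈-0.420130; u=1/2·1.300604+1/4·19.285179+3/2·(-0.420130)≈4.841401; next y=1/5·1.699396+1/4·4.841401≈1.550230
n=10: y≈1.550230, sp=3, e=sp−y≈1.449770; I≈20.734949, D=e−e_prev≈0.149166; u=1/2·1.449770+1/4·20.734949+3/2·0.149166≈6.132372; next y=1/5·1.550230+1/4·6.132372≈1.843139
n=11: y≈1.843139, sp=3, e=sp−y≈1.156861; I≈21.891810, D=e−e_prev≈-0.292909; u=1/2·1.156861+1/4·21.891810+3/2·(-0.292909)≈5.612019; next y=1/5·1.843139+1/4·5.612019≈1.771633
n=12: y≈1.771633, sp=3, e=sp−y≈1.228367; I≈23.120178, D=e−e_prev≈0.071506; u=1/2·1.228367+1/4·23.120178+3/2·0.071506≈6.501488; next y=1/5·1.771633+1/4·6.501488≈1.979698

0 3 6.750 0.000
1 3 -0.797 1.688
2 3 5.548 0.138
3 3 1.068 1.415
4 3 5.325 0.550
5 3 2.635 1.441
6 3 5.473 0.947
7 3 3.871 1.558
8 3 5.774 1.279
9 3 4.841 1.699
10 3 6.132 1.550
11 3 5.612 1.843
12 3 6.501 1.772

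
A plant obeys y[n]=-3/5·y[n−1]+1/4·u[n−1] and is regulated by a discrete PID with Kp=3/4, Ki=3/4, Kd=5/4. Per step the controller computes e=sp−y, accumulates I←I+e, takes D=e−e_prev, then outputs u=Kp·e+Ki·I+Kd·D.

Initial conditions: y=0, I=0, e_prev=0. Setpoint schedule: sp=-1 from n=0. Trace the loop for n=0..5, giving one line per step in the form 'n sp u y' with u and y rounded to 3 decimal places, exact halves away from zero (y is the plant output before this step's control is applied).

(exact arithmetic carried between steps; '≈' marks a value shown rounded to 6 d.p. or computed from one; I and e_prev carry over from the previous line; the table rounds u and y to 3 d.p., halves away from zero)
n=0: y=0, sp=-1, e=sp−y=-1; I=-1, D=e−e_prev=-1; u=3/4·(-1)+3/4·(-1)+5/4·(-1)=-2.75; next y=-3/5·0+1/4·(-2.75)=-0.6875
n=1: y=-0.6875, sp=-1, e=sp−y=-0.3125; I=-1.3125, D=e−e_prev=0.6875; u=3/4·(-0.3125)+3/4·(-1.3125)+5/4·0.6875=-0.359375; next y=-3/5·(-0.6875)+1/4·(-0.359375)≈0.322656
n=2: y≈0.322656, sp=-1, e=sp−y≈-1.322656; I≈-2.635156, D=e−e_prev≈-1.010156; u=3/4·(-1.322656)+3/4·(-2.635156)+5/4·(-1.010156)≈-4.231055; next y=-3/5·0.322656+1/4·(-4.231055)≈-1.251357
n=3: y≈-1.251357, sp=-1, e=sp−y≈0.251357; I≈-2.383799, D=e−e_prev≈1.574014; u=3/4·0.251357+3/4·(-2.383799)+5/4·1.574014≈0.368186; next y=-3/5·(-1.251357)+1/4·0.368186≈0.842861
n=4: y≈0.842861, sp=-1, e=sp−y≈-1.842861; I≈-4.226660, D=e−e_prev≈-2.094218; u=3/4·(-1.842861)+3/4·(-4.226660)+5/4·(-2.094218)≈-7.169914; next y=-3/5·0.842861+1/4·(-7.169914)≈-2.298195
n=5: y≈-2.298195, sp=-1, e=sp−y≈1.298195; I≈-2.928465, D=e−e_prev≈3.141056; u=3/4·1.298195+3/4·(-2.928465)+5/4·3.141056≈2.703618; next y=-3/5·(-2.298195)+1/4·2.703618≈2.054821

0 -1 -2.750 0.000
1 -1 -0.359 -0.688
2 -1 -4.231 0.323
3 -1 0.368 -1.251
4 -1 -7.170 0.843
5 -1 2.704 -2.298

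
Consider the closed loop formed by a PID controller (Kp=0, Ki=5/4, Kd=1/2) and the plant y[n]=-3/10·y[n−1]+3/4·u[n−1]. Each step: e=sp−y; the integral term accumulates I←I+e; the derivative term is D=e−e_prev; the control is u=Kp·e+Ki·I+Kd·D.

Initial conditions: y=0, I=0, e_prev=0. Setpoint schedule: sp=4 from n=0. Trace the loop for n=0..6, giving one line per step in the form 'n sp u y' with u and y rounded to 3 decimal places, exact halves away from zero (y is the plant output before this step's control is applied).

(exact arithmetic carried between steps; '≈' marks a value shown rounded to 6 d.p. or computed from one; I and e_prev carry over from the previous line; the table rounds u and y to 3 d.p., halves away from zero)
n=0: y=0, sp=4, e=sp−y=4; I=4, D=e−e_prev=4; u=0·4+5/4·4+1/2·4=7; next y=-3/10·0+3/4·7=5.25
n=1: y=5.25, sp=4, e=sp−y=-1.25; I=2.75, D=e−e_prev=-5.25; u=0·(-1.25)+5/4·2.75+1/2·(-5.25)=0.8125; next y=-3/10·5.25+3/4·0.8125=-0.965625
n=2: y=-0.965625, sp=4, e=sp−y=4.965625; I=7.715625, D=e−e_prev=6.215625; u=0·4.965625+5/4·7.715625+1/2·6.215625≈12.752344; next y=-3/10·(-0.965625)+3/4·12.752344≈9.853945
n=3: y≈9.853945, sp=4, e=sp−y≈-5.853945; I≈1.861680, D=e−e_prev≈-10.819570; u=0·(-5.853945)+5/4·1.861680+1/2·(-10.819570)≈-3.082686; next y=-3/10·9.853945+3/4·(-3.082686)≈-5.268198
n=4: y≈-5.268198, sp=4, e=sp−y≈9.268198; I≈11.129877, D=e−e_prev≈15.122143; u=0·9.268198+5/4·11.129877+1/2·15.122143≈21.473418; next y=-3/10·(-5.268198)+3/4·21.473418≈17.685523
n=5: y≈17.685523, sp=4, e=sp−y≈-13.685523; I≈-2.555646, D=e−e_prev≈-22.953721; u=0·(-13.685523)+5/4·(-2.555646)+1/2·(-22.953721)≈-14.671417; next y=-3/10·17.685523+3/4·(-14.671417)≈-16.309220
n=6: y≈-16.309220, sp=4, e=sp−y≈20.309220; I≈17.753574, D=e−e_prev≈33.994743; u=0·20.309220+5/4·17.753574+1/2·33.994743≈39.189340; next y=-3/10·(-16.309220)+3/4·39.189340≈34.284771

0 4 7.000 0.000
1 4 0.813 5.250
2 4 12.752 -0.966
3 4 -3.083 9.854
4 4 21.473 -5.268
5 4 -14.671 17.686
6 4 39.189 -16.309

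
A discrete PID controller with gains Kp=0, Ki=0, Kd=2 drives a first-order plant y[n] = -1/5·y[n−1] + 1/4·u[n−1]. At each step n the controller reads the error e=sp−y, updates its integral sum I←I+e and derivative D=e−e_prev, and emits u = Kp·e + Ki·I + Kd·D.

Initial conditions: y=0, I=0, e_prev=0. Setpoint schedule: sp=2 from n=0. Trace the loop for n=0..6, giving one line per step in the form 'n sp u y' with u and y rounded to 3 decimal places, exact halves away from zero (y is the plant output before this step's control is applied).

(exact arithmetic carried between steps; '≈' marks a value shown rounded to 6 d.p. or computed from one; I and e_prev carry over from the previous line; the table rounds u and y to 3 d.p., halves away from zero)
n=0: y=0, sp=2, e=sp−y=2; I=2, D=e−e_prev=2; u=0·2+0·2+2·2=4; next y=-1/5·0+1/4·4=1
n=1: y=1, sp=2, e=sp−y=1; I=3, D=e−e_prev=-1; u=0·1+0·3+2·(-1)=-2; next y=-1/5·1+1/4·(-2)=-0.7
n=2: y=-0.7, sp=2, e=sp−y=2.7; I=5.7, D=e−e_prev=1.7; u=0·2.7+0·5.7+2·1.7=3.4; next y=-1/5·(-0.7)+1/4·3.4=0.99
n=3: y=0.99, sp=2, e=sp−y=1.01; I=6.71, D=e−e_prev=-1.69; u=0·1.01+0·6.71+2·(-1.69)=-3.38; next y=-1/5·0.99+1/4·(-3.38)=-1.043
n=4: y=-1.043, sp=2, e=sp−y=3.043; I=9.753, D=e−e_prev=2.033; u=0·3.043+0·9.753+2·2.033=4.066; next y=-1/5·(-1.043)+1/4·4.066=1.2251
n=5: y=1.2251, sp=2, e=sp−y=0.7749; I=10.5279, D=e−e_prev=-2.2681; u=0·0.7749+0·10.5279+2·(-2.2681)=-4.5362; next y=-1/5·1.2251+1/4·(-4.5362)=-1.37907
n=6: y=-1.37907, sp=2, e=sp−y=3.37907; I=13.90697, D=e−e_prev=2.60417; u=0·3.37907+0·13.90697+2·2.60417=5.20834; next y=-1/5·(-1.37907)+1/4·5.20834=1.577899

0 2 4.000 0.000
1 2 -2.000 1.000
2 2 3.400 -0.700
3 2 -3.380 0.990
4 2 4.066 -1.043
5 2 -4.536 1.225
6 2 5.208 -1.379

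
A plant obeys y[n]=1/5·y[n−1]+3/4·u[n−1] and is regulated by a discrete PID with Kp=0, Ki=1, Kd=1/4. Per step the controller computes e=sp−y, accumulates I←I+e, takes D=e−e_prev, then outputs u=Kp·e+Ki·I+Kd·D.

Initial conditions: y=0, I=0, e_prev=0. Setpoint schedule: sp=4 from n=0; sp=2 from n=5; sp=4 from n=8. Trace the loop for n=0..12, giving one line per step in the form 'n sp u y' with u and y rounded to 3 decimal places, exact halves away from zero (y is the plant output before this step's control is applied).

0 4 5.000 0.000
1 4 3.313 3.750
2 4 5.145 3.234
3 4 4.193 4.505
4 4 4.580 4.046
5 2 1.671 4.244
6 2 2.654 2.102
7 2 1.630 2.411
8 4 4.679 1.705
9 4 3.616 3.850
10 4 4.762 3.482
11 4 4.206 4.268
12 4 4.459 4.008

(exact arithmetic carried between steps; '≈' marks a value shown rounded to 6 d.p. or computed from one; I and e_prev carry over from the previous line; the table rounds u and y to 3 d.p., halves away from zero)
n=0: y=0, sp=4, e=sp−y=4; I=4, D=e−e_prev=4; u=0·4+1·4+1/4·4=5; next y=1/5·0+3/4·5=3.75
n=1: y=3.75, sp=4, e=sp−y=0.25; I=4.25, D=e−e_prev=-3.75; u=0·0.25+1·4.25+1/4·(-3.75)=3.3125; next y=1/5·3.75+3/4·3.3125=3.234375
n=2: y=3.234375, sp=4, e=sp−y=0.765625; I=5.015625, D=e−e_prev=0.515625; u=0·0.765625+1·5.015625+1/4·0.515625≈5.144531; next y=1/5·3.234375+3/4·5.144531≈4.505273
n=3: y≈4.505273, sp=4, e=sp−y≈-0.505273; I≈4.510352, D=e−e_prev≈-1.270898; u=0·(-0.505273)+1·4.510352+1/4·(-1.270898)≈4.192627; next y=1/5·4.505273+3/4·4.192627≈4.045525
n=4: y≈4.045525, sp=4, e=sp−y≈-0.045525; I≈4.464827, D=e−e_prev≈0.459749; u=0·(-0.045525)+1·4.464827+1/4·0.459749≈4.579764; next y=1/5·4.045525+3/4·4.579764≈4.243928
n=5: y≈4.243928, sp=2, e=sp−y≈-2.243928; I≈2.220899, D=e−e_prev≈-2.198403; u=0·(-2.243928)+1·2.220899+1/4·(-2.198403)≈1.671298; next y=1/5·4.243928+3/4·1.671298≈2.102259
n=6: y≈2.102259, sp=2, e=sp−y≈-0.102259; I≈2.118640, D=e−e_prev≈2.141669; u=0·(-0.102259)+1·2.118640+1/4·2.141669≈2.654057; next y=1/5·2.102259+3/4·2.654057≈2.410994
n=7: y≈2.410994, sp=2, e=sp−y≈-0.410994; I≈1.707645, D=e−e_prev≈-0.308735; u=0·(-0.410994)+1·1.707645+1/4·(-0.308735)≈1.630461; next y=1/5·2.410994+3/4·1.630461≈1.705045
n=8: y≈1.705045, sp=4, e=sp−y≈2.294955; I≈4.002600, D=e−e_prev≈2.705950; u=0·2.294955+1·4.002600+1/4·2.705950≈4.679088; next y=1/5·1.705045+3/4·4.679088≈3.850325
n=9: y≈3.850325, sp=4, e=sp−y≈0.149675; I≈4.152276, D=e−e_prev≈-2.145280; u=0·0.149675+1·4.152276+1/4·(-2.145280)≈3.615956; next y=1/5·3.850325+3/4·3.615956≈3.482032
n=10: y≈3.482032, sp=4, e=sp−y≈0.517968; I≈4.670244, D=e−e_prev≈0.368293; u=0·0.517968+1·4.670244+1/4·0.368293≈4.762317; next y=1/5·3.482032+3/4·4.762317≈4.268144
n=11: y≈4.268144, sp=4, e=sp−y≈-0.268144; I≈4.402100, D=e−e_prev≈-0.786113; u=0·(-0.268144)+1·4.402100+1/4·(-0.786113)≈4.205572; next y=1/5·4.268144+3/4·4.205572≈4.007808
n=12: y≈4.007808, sp=4, e=sp−y≈-0.007808; I≈4.394292, D=e−e_prev≈0.260337; u=0·(-0.007808)+1·4.394292+1/4·0.260337≈4.459376; next y=1/5·4.007808+3/4·4.459376≈4.146094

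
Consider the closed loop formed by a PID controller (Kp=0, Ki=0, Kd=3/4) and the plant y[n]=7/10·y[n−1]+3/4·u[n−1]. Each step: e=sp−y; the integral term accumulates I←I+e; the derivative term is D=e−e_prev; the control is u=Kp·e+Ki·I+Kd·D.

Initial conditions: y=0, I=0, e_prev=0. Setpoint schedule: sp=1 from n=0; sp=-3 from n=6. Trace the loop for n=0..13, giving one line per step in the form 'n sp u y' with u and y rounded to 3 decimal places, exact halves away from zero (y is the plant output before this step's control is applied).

0 1 0.750 0.000
1 1 -0.422 0.563
2 1 0.364 0.077
3 1 -0.187 0.327
4 1 0.179 0.088
5 1 -0.081 0.196
6 -3 -2.910 0.077
7 -3 1.654 -2.129
8 -3 -1.410 -0.250
9 -3 0.737 -1.232
10 -3 -0.692 -0.310
11 -3 0.319 -0.736
12 -3 -0.345 -0.275
13 -3 0.132 -0.452

(exact arithmetic carried between steps; '≈' marks a value shown rounded to 6 d.p. or computed from one; I and e_prev carry over from the previous line; the table rounds u and y to 3 d.p., halves away from zero)
n=0: y=0, sp=1, e=sp−y=1; I=1, D=e−e_prev=1; u=0·1+0·1+3/4·1=0.75; next y=7/10·0+3/4·0.75=0.5625
n=1: y=0.5625, sp=1, e=sp−y=0.4375; I=1.4375, D=e−e_prev=-0.5625; u=0·0.4375+0·1.4375+3/4·(-0.5625)=-0.421875; next y=7/10·0.5625+3/4·(-0.421875)≈0.077344
n=2: y≈0.077344, sp=1, e=sp−y≈0.922656; I≈2.360156, D=e−e_prev≈0.485156; u=0·0.922656+0·2.360156+3/4·0.485156≈0.363867; next y=7/10·0.077344+3/4·0.363867≈0.327041
n=3: y≈0.327041, sp=1, e=sp−y≈0.672959; I≈3.033115, D=e−e_prev≈-0.249697; u=0·0.672959+0·3.033115+3/4·(-0.249697)≈-0.187273; next y=7/10·0.327041+3/4·(-0.187273)≈0.088474
n=4: y≈0.088474, sp=1, e=sp−y≈0.911526; I≈3.944641, D=e−e_prev≈0.238567; u=0·0.911526+0·3.944641+3/4·0.238567≈0.178925; next y=7/10·0.088474+3/4·0.178925≈0.196126
n=5: y≈0.196126, sp=1, e=sp−y≈0.803874; I≈4.748515, D=e−e_prev≈-0.107652; u=0·0.803874+0·4.748515+3/4·(-0.107652)≈-0.080739; next y=7/10·0.196126+3/4·(-0.080739)≈0.076734
n=6: y≈0.076734, sp=-3, e=sp−y≈-3.076734; I≈1.671782, D=e−e_prev≈-3.880608; u=0·(-3.076734)+0·1.671782+3/4·(-3.880608)≈-2.910456; next y=7/10·0.076734+3/4·(-2.910456)≈-2.129128
n=7: y≈-2.129128, sp=-3, e=sp−y≈-0.870872; I≈0.800910, D=e−e_prev≈2.205862; u=0·(-0.870872)+0·0.800910+3/4·2.205862≈1.654397; next y=7/10·(-2.129128)+3/4·1.654397≈-0.249592
n=8: y≈-0.249592, sp=-3, e=sp−y≈-2.750408; I≈-1.949498, D=e−e_prev≈-1.879536; u=0·(-2.750408)+0·(-1.949498)+3/4·(-1.879536)≈-1.409652; next y=7/10·(-0.249592)+3/4·(-1.409652)≈-1.231954
n=9: y≈-1.231954, sp=-3, e=sp−y≈-1.768046; I≈-3.717544, D=e−e_prev≈0.982361; u=0·(-1.768046)+0·(-3.717544)+3/4·0.982361≈0.736771; next y=7/10·(-1.231954)+3/4·0.736771≈-0.309789
n=10: y≈-0.309789, sp=-3, e=sp−y≈-2.690211; I≈-6.407755, D=e−e_prev≈-0.922164; u=0·(-2.690211)+0·(-6.407755)+3/4·(-0.922164)≈-0.691623; next y=7/10·(-0.309789)+3/4·(-0.691623)≈-0.735570
n=11: y≈-0.735570, sp=-3, e=sp−y≈-2.264430; I≈-8.672185, D=e−e_prev≈0.425781; u=0·(-2.264430)+0·(-8.672185)+3/4·0.425781≈0.319335; next y=7/10·(-0.735570)+3/4·0.319335≈-0.275397
n=12: y≈-0.275397, sp=-3, e=sp−y≈-2.724603; I≈-11.396787, D=e−e_prev≈-0.460173; u=0·(-2.724603)+0·(-11.396787)+3/4·(-0.460173)≈-0.345129; next y=7/10·(-0.275397)+3/4·(-0.345129)≈-0.451625
n=13: y≈-0.451625, sp=-3, e=sp−y≈-2.548375; I≈-13.945162, D=e−e_prev≈0.176228; u=0·(-2.548375)+0·(-13.945162)+3/4·0.176228≈0.132171; next y=7/10·(-0.451625)+3/4·0.132171≈-0.217009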